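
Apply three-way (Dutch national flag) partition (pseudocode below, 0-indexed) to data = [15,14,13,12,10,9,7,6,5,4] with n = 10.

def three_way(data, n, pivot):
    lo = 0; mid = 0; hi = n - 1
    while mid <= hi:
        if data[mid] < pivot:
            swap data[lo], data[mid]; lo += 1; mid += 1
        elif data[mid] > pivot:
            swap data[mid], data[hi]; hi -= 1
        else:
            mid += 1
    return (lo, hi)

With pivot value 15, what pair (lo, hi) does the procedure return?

(9, 9)

lo=0 mid=0 hi=9
15=15: mid=1
14<15: swap(0,1), lo=1 mid=2 ⇒ [14,15,13,12,10,9,7,6,5,4]
13<15: swap(1,2), lo=2 mid=3 ⇒ [14,13,15,12,10,9,7,6,5,4]
12<15: swap(2,3), lo=3 mid=4 ⇒ [14,13,12,15,10,9,7,6,5,4]
10<15: swap(3,4), lo=4 mid=5 ⇒ [14,13,12,10,15,9,7,6,5,4]
9<15: swap(4,5), lo=5 mid=6 ⇒ [14,13,12,10,9,15,7,6,5,4]
7<15: swap(5,6), lo=6 mid=7 ⇒ [14,13,12,10,9,7,15,6,5,4]
6<15: swap(6,7), lo=7 mid=8 ⇒ [14,13,12,10,9,7,6,15,5,4]
5<15: swap(7,8), lo=8 mid=9 ⇒ [14,13,12,10,9,7,6,5,15,4]
4<15: swap(8,9), lo=9 mid=10 ⇒ [14,13,12,10,9,7,6,5,4,15]
done. lo=9 hi=9; data=[14,13,12,10,9,7,6,5,4,15]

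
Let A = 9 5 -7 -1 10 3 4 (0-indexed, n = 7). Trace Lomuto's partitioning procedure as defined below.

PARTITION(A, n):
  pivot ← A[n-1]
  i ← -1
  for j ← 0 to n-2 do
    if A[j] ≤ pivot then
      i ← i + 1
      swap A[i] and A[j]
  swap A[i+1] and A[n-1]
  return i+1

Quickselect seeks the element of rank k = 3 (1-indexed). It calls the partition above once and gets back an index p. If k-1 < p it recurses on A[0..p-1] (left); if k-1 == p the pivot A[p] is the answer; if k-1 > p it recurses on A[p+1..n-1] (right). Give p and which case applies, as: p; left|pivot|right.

3; left

pivot = A[6] = 4; i = -1
j=0: A[0]=9 > 4 → no swap
j=1: A[1]=5 > 4 → no swap
j=2: A[2]=-7 ≤ 4 → i=0, swap A[0],A[2] → -7 5 9 -1 10 3 4
j=3: A[3]=-1 ≤ 4 → i=1, swap A[1],A[3] → -7 -1 9 5 10 3 4
j=4: A[4]=10 > 4 → no swap
j=5: A[5]=3 ≤ 4 → i=2, swap A[2],A[5] → -7 -1 3 5 10 9 4
final swap A[3],A[6] → -7 -1 3 4 10 9 5; return 3
p = 3; k-1 = 2 < 3 ⇒ left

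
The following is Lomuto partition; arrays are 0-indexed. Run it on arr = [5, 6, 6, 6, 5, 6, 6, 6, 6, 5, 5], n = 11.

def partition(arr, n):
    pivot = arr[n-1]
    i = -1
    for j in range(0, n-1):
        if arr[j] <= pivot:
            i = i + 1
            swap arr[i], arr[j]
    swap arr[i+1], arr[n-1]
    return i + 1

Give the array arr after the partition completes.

pivot = arr[10] = 5; i = -1
j=0: arr[0]=5 ≤ 5 → i=0, swap arr[0],arr[0] (no change) → [5, 6, 6, 6, 5, 6, 6, 6, 6, 5, 5]
j=1: arr[1]=6 > 5 → no swap
j=2: arr[2]=6 > 5 → no swap
j=3: arr[3]=6 > 5 → no swap
j=4: arr[4]=5 ≤ 5 → i=1, swap arr[1],arr[4] → [5, 5, 6, 6, 6, 6, 6, 6, 6, 5, 5]
j=5: arr[5]=6 > 5 → no swap
j=6: arr[6]=6 > 5 → no swap
j=7: arr[7]=6 > 5 → no swap
j=8: arr[8]=6 > 5 → no swap
j=9: arr[9]=5 ≤ 5 → i=2, swap arr[2],arr[9] → [5, 5, 5, 6, 6, 6, 6, 6, 6, 6, 5]
final swap arr[3],arr[10] → [5, 5, 5, 5, 6, 6, 6, 6, 6, 6, 6]; return 3

[5, 5, 5, 5, 6, 6, 6, 6, 6, 6, 6]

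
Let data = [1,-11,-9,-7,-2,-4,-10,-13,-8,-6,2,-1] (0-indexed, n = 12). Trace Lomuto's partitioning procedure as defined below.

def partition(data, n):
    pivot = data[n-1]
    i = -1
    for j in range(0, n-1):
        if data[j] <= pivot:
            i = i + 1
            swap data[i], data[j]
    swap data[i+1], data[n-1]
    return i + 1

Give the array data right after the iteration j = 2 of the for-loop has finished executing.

[-11,-9,1,-7,-2,-4,-10,-13,-8,-6,2,-1]

pivot = data[11] = -1; i = -1
j=0: data[0]=1 > -1 → no swap
j=1: data[1]=-11 ≤ -1 → i=0, swap data[0],data[1] → [-11,1,-9,-7,-2,-4,-10,-13,-8,-6,2,-1]
j=2: data[2]=-9 ≤ -1 → i=1, swap data[1],data[2] → [-11,-9,1,-7,-2,-4,-10,-13,-8,-6,2,-1]
(after j=2) data = [-11,-9,1,-7,-2,-4,-10,-13,-8,-6,2,-1]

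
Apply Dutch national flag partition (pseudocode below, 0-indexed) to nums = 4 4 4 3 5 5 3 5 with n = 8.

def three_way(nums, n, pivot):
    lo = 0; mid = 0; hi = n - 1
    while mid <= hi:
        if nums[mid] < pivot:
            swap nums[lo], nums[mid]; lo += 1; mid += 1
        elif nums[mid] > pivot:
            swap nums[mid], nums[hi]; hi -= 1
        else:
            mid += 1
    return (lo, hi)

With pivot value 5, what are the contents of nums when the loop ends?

pivot = 5; lo=0, mid=0, hi=7
nums[mid]=4<5: swap nums[0],nums[0]; lo=1,mid=1 → 4 4 4 3 5 5 3 5
nums[mid]=4<5: swap nums[1],nums[1]; lo=2,mid=2 → 4 4 4 3 5 5 3 5
nums[mid]=4<5: swap nums[2],nums[2]; lo=3,mid=3 → 4 4 4 3 5 5 3 5
nums[mid]=3<5: swap nums[3],nums[3]; lo=4,mid=4 → 4 4 4 3 5 5 3 5
nums[mid]=5=5: mid=5
nums[mid]=5=5: mid=6
nums[mid]=3<5: swap nums[4],nums[6]; lo=5,mid=7 → 4 4 4 3 3 5 5 5
nums[mid]=5=5: mid=8
end: lo=5, hi=7; nums = 4 4 4 3 3 5 5 5

4 4 4 3 3 5 5 5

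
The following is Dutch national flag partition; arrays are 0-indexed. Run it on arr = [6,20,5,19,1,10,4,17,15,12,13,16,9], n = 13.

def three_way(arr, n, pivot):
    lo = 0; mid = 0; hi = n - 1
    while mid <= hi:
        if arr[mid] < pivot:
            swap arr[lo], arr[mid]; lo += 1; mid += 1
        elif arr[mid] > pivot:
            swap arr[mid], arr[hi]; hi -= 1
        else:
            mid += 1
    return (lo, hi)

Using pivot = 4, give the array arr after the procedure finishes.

lo=0 mid=0 hi=12
6>4: swap(0,12), hi=11 ⇒ [9,20,5,19,1,10,4,17,15,12,13,16,6]
9>4: swap(0,11), hi=10 ⇒ [16,20,5,19,1,10,4,17,15,12,13,9,6]
16>4: swap(0,10), hi=9 ⇒ [13,20,5,19,1,10,4,17,15,12,16,9,6]
13>4: swap(0,9), hi=8 ⇒ [12,20,5,19,1,10,4,17,15,13,16,9,6]
12>4: swap(0,8), hi=7 ⇒ [15,20,5,19,1,10,4,17,12,13,16,9,6]
15>4: swap(0,7), hi=6 ⇒ [17,20,5,19,1,10,4,15,12,13,16,9,6]
17>4: swap(0,6), hi=5 ⇒ [4,20,5,19,1,10,17,15,12,13,16,9,6]
4=4: mid=1
20>4: swap(1,5), hi=4 ⇒ [4,10,5,19,1,20,17,15,12,13,16,9,6]
10>4: swap(1,4), hi=3 ⇒ [4,1,5,19,10,20,17,15,12,13,16,9,6]
1<4: swap(0,1), lo=1 mid=2 ⇒ [1,4,5,19,10,20,17,15,12,13,16,9,6]
5>4: swap(2,3), hi=2 ⇒ [1,4,19,5,10,20,17,15,12,13,16,9,6]
19>4: swap(2,2), hi=1 ⇒ [1,4,19,5,10,20,17,15,12,13,16,9,6]
done. lo=1 hi=1; arr=[1,4,19,5,10,20,17,15,12,13,16,9,6]

[1,4,19,5,10,20,17,15,12,13,16,9,6]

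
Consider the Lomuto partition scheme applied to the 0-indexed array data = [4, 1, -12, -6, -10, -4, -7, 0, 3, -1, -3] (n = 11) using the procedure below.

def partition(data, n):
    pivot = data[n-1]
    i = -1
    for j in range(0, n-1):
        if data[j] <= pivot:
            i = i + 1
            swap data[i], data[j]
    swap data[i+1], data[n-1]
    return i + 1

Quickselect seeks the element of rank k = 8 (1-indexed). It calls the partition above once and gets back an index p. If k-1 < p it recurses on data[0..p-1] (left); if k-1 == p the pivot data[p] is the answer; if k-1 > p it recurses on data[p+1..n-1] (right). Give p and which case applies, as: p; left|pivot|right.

pivot=-3, i=-1
j=0: 4>-3, skip
j=1: 1>-3, skip
j=2: -12≤-3, i=0, swap(0,2) ⇒ [-12, 1, 4, -6, -10, -4, -7, 0, 3, -1, -3]
j=3: -6≤-3, i=1, swap(1,3) ⇒ [-12, -6, 4, 1, -10, -4, -7, 0, 3, -1, -3]
j=4: -10≤-3, i=2, swap(2,4) ⇒ [-12, -6, -10, 1, 4, -4, -7, 0, 3, -1, -3]
j=5: -4≤-3, i=3, swap(3,5) ⇒ [-12, -6, -10, -4, 4, 1, -7, 0, 3, -1, -3]
j=6: -7≤-3, i=4, swap(4,6) ⇒ [-12, -6, -10, -4, -7, 1, 4, 0, 3, -1, -3]
j=7: 0>-3, skip
j=8: 3>-3, skip
j=9: -1>-3, skip
swap(5,10) ⇒ [-12, -6, -10, -4, -7, -3, 4, 0, 3, -1, 1]; return 5
p = 5; k-1 = 7 > 5 ⇒ right

5; right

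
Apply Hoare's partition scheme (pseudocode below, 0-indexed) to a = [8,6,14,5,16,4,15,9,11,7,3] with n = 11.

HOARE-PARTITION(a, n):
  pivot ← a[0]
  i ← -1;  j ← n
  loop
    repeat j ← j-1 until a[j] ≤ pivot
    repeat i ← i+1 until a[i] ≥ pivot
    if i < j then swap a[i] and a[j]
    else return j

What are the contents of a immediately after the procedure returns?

pivot = a[0] = 8; i = -1, j = 11
j→10 (a[10]=3≤8), i→0 (a[0]=8≥8); i<j, swap → [3,6,14,5,16,4,15,9,11,7,8]
j→9 (a[9]=7≤8), i→2 (a[2]=14≥8); i<j, swap → [3,6,7,5,16,4,15,9,11,14,8]
j→5 (a[5]=4≤8), i→4 (a[4]=16≥8); i<j, swap → [3,6,7,5,4,16,15,9,11,14,8]
j→4, i→5; i≥j, return j=4. a = [3,6,7,5,4,16,15,9,11,14,8]

[3,6,7,5,4,16,15,9,11,14,8]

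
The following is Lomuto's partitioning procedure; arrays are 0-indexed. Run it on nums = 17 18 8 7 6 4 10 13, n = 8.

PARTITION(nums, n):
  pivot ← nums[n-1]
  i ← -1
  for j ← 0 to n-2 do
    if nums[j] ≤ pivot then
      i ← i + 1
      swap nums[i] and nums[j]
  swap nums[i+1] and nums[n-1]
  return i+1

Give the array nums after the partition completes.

8 7 6 4 10 13 17 18

pivot=13, i=-1
j=0: 17>13, skip
j=1: 18>13, skip
j=2: 8≤13, i=0, swap(0,2) ⇒ 8 18 17 7 6 4 10 13
j=3: 7≤13, i=1, swap(1,3) ⇒ 8 7 17 18 6 4 10 13
j=4: 6≤13, i=2, swap(2,4) ⇒ 8 7 6 18 17 4 10 13
j=5: 4≤13, i=3, swap(3,5) ⇒ 8 7 6 4 17 18 10 13
j=6: 10≤13, i=4, swap(4,6) ⇒ 8 7 6 4 10 18 17 13
swap(5,7) ⇒ 8 7 6 4 10 13 17 18; return 5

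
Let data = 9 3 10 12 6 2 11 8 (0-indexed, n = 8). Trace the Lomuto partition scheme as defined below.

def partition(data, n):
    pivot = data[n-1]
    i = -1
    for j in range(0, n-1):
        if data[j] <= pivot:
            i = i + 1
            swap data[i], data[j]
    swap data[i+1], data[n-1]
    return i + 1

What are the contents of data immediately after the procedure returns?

3 6 2 8 9 10 11 12

pivot=8, i=-1
j=0: 9>8, skip
j=1: 3≤8, i=0, swap(0,1) ⇒ 3 9 10 12 6 2 11 8
j=2: 10>8, skip
j=3: 12>8, skip
j=4: 6≤8, i=1, swap(1,4) ⇒ 3 6 10 12 9 2 11 8
j=5: 2≤8, i=2, swap(2,5) ⇒ 3 6 2 12 9 10 11 8
j=6: 11>8, skip
swap(3,7) ⇒ 3 6 2 8 9 10 11 12; return 3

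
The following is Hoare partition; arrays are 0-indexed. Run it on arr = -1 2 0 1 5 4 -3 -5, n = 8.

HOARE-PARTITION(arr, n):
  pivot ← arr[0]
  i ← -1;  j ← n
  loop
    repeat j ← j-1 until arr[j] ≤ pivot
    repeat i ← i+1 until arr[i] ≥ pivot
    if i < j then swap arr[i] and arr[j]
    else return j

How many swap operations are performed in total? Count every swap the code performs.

2

pivot = arr[0] = -1; i = -1, j = 8
j→7 (arr[7]=-5≤-1), i→0 (arr[0]=-1≥-1); i<j, swap → -5 2 0 1 5 4 -3 -1
j→6 (arr[6]=-3≤-1), i→1 (arr[1]=2≥-1); i<j, swap → -5 -3 0 1 5 4 2 -1
j→1, i→2; i≥j, return j=1. arr = -5 -3 0 1 5 4 2 -1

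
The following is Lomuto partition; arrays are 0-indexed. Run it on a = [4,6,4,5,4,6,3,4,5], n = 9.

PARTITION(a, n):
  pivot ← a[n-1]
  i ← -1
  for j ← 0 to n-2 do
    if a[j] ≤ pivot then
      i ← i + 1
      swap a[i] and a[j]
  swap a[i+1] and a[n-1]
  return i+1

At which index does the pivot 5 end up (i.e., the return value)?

pivot = a[8] = 5; i = -1
j=0: a[0]=4 ≤ 5 → i=0, swap a[0],a[0] (no change) → [4,6,4,5,4,6,3,4,5]
j=1: a[1]=6 > 5 → no swap
j=2: a[2]=4 ≤ 5 → i=1, swap a[1],a[2] → [4,4,6,5,4,6,3,4,5]
j=3: a[3]=5 ≤ 5 → i=2, swap a[2],a[3] → [4,4,5,6,4,6,3,4,5]
j=4: a[4]=4 ≤ 5 → i=3, swap a[3],a[4] → [4,4,5,4,6,6,3,4,5]
j=5: a[5]=6 > 5 → no swap
j=6: a[6]=3 ≤ 5 → i=4, swap a[4],a[6] → [4,4,5,4,3,6,6,4,5]
j=7: a[7]=4 ≤ 5 → i=5, swap a[5],a[7] → [4,4,5,4,3,4,6,6,5]
final swap a[6],a[8] → [4,4,5,4,3,4,5,6,6]; return 6

6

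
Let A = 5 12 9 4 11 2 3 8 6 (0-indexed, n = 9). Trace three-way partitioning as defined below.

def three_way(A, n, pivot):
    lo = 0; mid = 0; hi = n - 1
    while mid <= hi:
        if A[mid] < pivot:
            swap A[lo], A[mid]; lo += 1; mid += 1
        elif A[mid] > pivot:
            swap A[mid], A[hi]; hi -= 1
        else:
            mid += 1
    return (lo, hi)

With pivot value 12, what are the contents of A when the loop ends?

5 9 4 11 2 3 8 6 12

pivot = 12; lo=0, mid=0, hi=8
A[mid]=5<12: swap A[0],A[0]; lo=1,mid=1 → 5 12 9 4 11 2 3 8 6
A[mid]=12=12: mid=2
A[mid]=9<12: swap A[1],A[2]; lo=2,mid=3 → 5 9 12 4 11 2 3 8 6
A[mid]=4<12: swap A[2],A[3]; lo=3,mid=4 → 5 9 4 12 11 2 3 8 6
A[mid]=11<12: swap A[3],A[4]; lo=4,mid=5 → 5 9 4 11 12 2 3 8 6
A[mid]=2<12: swap A[4],A[5]; lo=5,mid=6 → 5 9 4 11 2 12 3 8 6
A[mid]=3<12: swap A[5],A[6]; lo=6,mid=7 → 5 9 4 11 2 3 12 8 6
A[mid]=8<12: swap A[6],A[7]; lo=7,mid=8 → 5 9 4 11 2 3 8 12 6
A[mid]=6<12: swap A[7],A[8]; lo=8,mid=9 → 5 9 4 11 2 3 8 6 12
end: lo=8, hi=8; A = 5 9 4 11 2 3 8 6 12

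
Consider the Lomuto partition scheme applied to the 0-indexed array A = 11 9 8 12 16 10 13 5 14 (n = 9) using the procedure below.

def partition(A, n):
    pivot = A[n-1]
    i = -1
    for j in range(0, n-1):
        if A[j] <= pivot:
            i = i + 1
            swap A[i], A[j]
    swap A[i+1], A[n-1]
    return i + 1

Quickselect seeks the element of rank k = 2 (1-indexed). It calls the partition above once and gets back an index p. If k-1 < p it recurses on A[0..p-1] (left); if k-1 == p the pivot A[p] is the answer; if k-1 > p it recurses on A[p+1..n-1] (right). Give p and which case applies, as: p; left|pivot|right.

pivot=14, i=-1
j=0: 11≤14, i=0, swap(0,0) ⇒ 11 9 8 12 16 10 13 5 14
j=1: 9≤14, i=1, swap(1,1) ⇒ 11 9 8 12 16 10 13 5 14
j=2: 8≤14, i=2, swap(2,2) ⇒ 11 9 8 12 16 10 13 5 14
j=3: 12≤14, i=3, swap(3,3) ⇒ 11 9 8 12 16 10 13 5 14
j=4: 16>14, skip
j=5: 10≤14, i=4, swap(4,5) ⇒ 11 9 8 12 10 16 13 5 14
j=6: 13≤14, i=5, swap(5,6) ⇒ 11 9 8 12 10 13 16 5 14
j=7: 5≤14, i=6, swap(6,7) ⇒ 11 9 8 12 10 13 5 16 14
swap(7,8) ⇒ 11 9 8 12 10 13 5 14 16; return 7
p = 7; k-1 = 1 < 7 ⇒ left

7; left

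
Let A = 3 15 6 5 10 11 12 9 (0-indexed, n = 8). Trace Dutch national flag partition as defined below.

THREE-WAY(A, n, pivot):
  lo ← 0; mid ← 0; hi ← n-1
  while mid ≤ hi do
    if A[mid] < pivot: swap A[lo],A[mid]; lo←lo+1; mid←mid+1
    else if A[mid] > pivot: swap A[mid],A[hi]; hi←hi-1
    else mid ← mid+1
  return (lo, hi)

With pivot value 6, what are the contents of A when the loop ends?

3 5 6 10 11 12 9 15

pivot = 6; lo=0, mid=0, hi=7
A[mid]=3<6: swap A[0],A[0]; lo=1,mid=1 → 3 15 6 5 10 11 12 9
A[mid]=15>6: swap A[1],A[7]; hi=6 → 3 9 6 5 10 11 12 15
A[mid]=9>6: swap A[1],A[6]; hi=5 → 3 12 6 5 10 11 9 15
A[mid]=12>6: swap A[1],A[5]; hi=4 → 3 11 6 5 10 12 9 15
A[mid]=11>6: swap A[1],A[4]; hi=3 → 3 10 6 5 11 12 9 15
A[mid]=10>6: swap A[1],A[3]; hi=2 → 3 5 6 10 11 12 9 15
A[mid]=5<6: swap A[1],A[1]; lo=2,mid=2 → 3 5 6 10 11 12 9 15
A[mid]=6=6: mid=3
end: lo=2, hi=2; A = 3 5 6 10 11 12 9 15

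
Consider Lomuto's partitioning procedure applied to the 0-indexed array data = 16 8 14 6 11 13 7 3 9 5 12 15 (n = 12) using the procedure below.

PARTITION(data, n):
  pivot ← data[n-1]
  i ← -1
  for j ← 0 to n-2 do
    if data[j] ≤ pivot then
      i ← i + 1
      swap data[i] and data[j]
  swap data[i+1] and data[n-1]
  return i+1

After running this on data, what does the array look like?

pivot = data[11] = 15; i = -1
j=0: data[0]=16 > 15 → no swap
j=1: data[1]=8 ≤ 15 → i=0, swap data[0],data[1] → 8 16 14 6 11 13 7 3 9 5 12 15
j=2: data[2]=14 ≤ 15 → i=1, swap data[1],data[2] → 8 14 16 6 11 13 7 3 9 5 12 15
j=3: data[3]=6 ≤ 15 → i=2, swap data[2],data[3] → 8 14 6 16 11 13 7 3 9 5 12 15
j=4: data[4]=11 ≤ 15 → i=3, swap data[3],data[4] → 8 14 6 11 16 13 7 3 9 5 12 15
j=5: data[5]=13 ≤ 15 → i=4, swap data[4],data[5] → 8 14 6 11 13 16 7 3 9 5 12 15
j=6: data[6]=7 ≤ 15 → i=5, swap data[5],data[6] → 8 14 6 11 13 7 16 3 9 5 12 15
j=7: data[7]=3 ≤ 15 → i=6, swap data[6],data[7] → 8 14 6 11 13 7 3 16 9 5 12 15
j=8: data[8]=9 ≤ 15 → i=7, swap data[7],data[8] → 8 14 6 11 13 7 3 9 16 5 12 15
j=9: data[9]=5 ≤ 15 → i=8, swap data[8],data[9] → 8 14 6 11 13 7 3 9 5 16 12 15
j=10: data[10]=12 ≤ 15 → i=9, swap data[9],data[10] → 8 14 6 11 13 7 3 9 5 12 16 15
final swap data[10],data[11] → 8 14 6 11 13 7 3 9 5 12 15 16; return 10

8 14 6 11 13 7 3 9 5 12 15 16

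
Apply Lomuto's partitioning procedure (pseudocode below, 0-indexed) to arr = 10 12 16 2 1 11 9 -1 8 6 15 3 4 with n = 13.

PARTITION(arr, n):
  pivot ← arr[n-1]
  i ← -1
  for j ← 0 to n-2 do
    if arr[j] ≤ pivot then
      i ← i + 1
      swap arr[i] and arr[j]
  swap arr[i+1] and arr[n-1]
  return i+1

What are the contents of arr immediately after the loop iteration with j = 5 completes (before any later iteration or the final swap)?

2 1 16 10 12 11 9 -1 8 6 15 3 4

pivot = arr[12] = 4; i = -1
j=0: arr[0]=10 > 4 → no swap
j=1: arr[1]=12 > 4 → no swap
j=2: arr[2]=16 > 4 → no swap
j=3: arr[3]=2 ≤ 4 → i=0, swap arr[0],arr[3] → 2 12 16 10 1 11 9 -1 8 6 15 3 4
j=4: arr[4]=1 ≤ 4 → i=1, swap arr[1],arr[4] → 2 1 16 10 12 11 9 -1 8 6 15 3 4
j=5: arr[5]=11 > 4 → no swap
(after j=5) arr = 2 1 16 10 12 11 9 -1 8 6 15 3 4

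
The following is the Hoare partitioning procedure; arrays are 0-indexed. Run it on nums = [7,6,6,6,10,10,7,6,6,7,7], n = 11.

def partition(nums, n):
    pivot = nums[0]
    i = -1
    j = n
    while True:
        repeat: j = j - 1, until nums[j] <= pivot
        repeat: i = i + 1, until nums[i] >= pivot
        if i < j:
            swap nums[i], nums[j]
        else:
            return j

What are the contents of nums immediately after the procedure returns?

pivot = nums[0] = 7; i = -1, j = 11
j→10 (nums[10]=7≤7), i→0 (nums[0]=7≥7); i<j, swap → [7,6,6,6,10,10,7,6,6,7,7]
j→9 (nums[9]=7≤7), i→4 (nums[4]=10≥7); i<j, swap → [7,6,6,6,7,10,7,6,6,10,7]
j→8 (nums[8]=6≤7), i→5 (nums[5]=10≥7); i<j, swap → [7,6,6,6,7,6,7,6,10,10,7]
j→7 (nums[7]=6≤7), i→6 (nums[6]=7≥7); i<j, swap → [7,6,6,6,7,6,6,7,10,10,7]
j→6, i→7; i≥j, return j=6. nums = [7,6,6,6,7,6,6,7,10,10,7]

[7,6,6,6,7,6,6,7,10,10,7]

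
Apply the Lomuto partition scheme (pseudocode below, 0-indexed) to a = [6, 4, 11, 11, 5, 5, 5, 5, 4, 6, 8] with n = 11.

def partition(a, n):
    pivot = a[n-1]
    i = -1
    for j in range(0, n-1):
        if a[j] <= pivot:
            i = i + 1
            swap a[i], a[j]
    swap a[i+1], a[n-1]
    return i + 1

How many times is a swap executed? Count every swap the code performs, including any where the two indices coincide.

pivot = a[10] = 8; i = -1
j=0: a[0]=6 ≤ 8 → i=0, swap a[0],a[0] (no change) → [6, 4, 11, 11, 5, 5, 5, 5, 4, 6, 8]
j=1: a[1]=4 ≤ 8 → i=1, swap a[1],a[1] (no change) → [6, 4, 11, 11, 5, 5, 5, 5, 4, 6, 8]
j=2: a[2]=11 > 8 → no swap
j=3: a[3]=11 > 8 → no swap
j=4: a[4]=5 ≤ 8 → i=2, swap a[2],a[4] → [6, 4, 5, 11, 11, 5, 5, 5, 4, 6, 8]
j=5: a[5]=5 ≤ 8 → i=3, swap a[3],a[5] → [6, 4, 5, 5, 11, 11, 5, 5, 4, 6, 8]
j=6: a[6]=5 ≤ 8 → i=4, swap a[4],a[6] → [6, 4, 5, 5, 5, 11, 11, 5, 4, 6, 8]
j=7: a[7]=5 ≤ 8 → i=5, swap a[5],a[7] → [6, 4, 5, 5, 5, 5, 11, 11, 4, 6, 8]
j=8: a[8]=4 ≤ 8 → i=6, swap a[6],a[8] → [6, 4, 5, 5, 5, 5, 4, 11, 11, 6, 8]
j=9: a[9]=6 ≤ 8 → i=7, swap a[7],a[9] → [6, 4, 5, 5, 5, 5, 4, 6, 11, 11, 8]
final swap a[8],a[10] → [6, 4, 5, 5, 5, 5, 4, 6, 8, 11, 11]; return 8

9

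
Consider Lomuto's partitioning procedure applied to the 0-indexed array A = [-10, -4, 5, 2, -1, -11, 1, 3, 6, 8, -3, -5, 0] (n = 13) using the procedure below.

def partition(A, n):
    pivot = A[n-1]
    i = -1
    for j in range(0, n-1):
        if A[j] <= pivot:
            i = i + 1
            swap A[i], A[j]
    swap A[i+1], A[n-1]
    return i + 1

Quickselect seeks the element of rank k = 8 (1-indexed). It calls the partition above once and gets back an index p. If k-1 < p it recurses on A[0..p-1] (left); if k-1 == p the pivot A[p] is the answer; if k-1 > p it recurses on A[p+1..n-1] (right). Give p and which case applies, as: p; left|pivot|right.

6; right

pivot=0, i=-1
j=0: -10≤0, i=0, swap(0,0) ⇒ [-10, -4, 5, 2, -1, -11, 1, 3, 6, 8, -3, -5, 0]
j=1: -4≤0, i=1, swap(1,1) ⇒ [-10, -4, 5, 2, -1, -11, 1, 3, 6, 8, -3, -5, 0]
j=2: 5>0, skip
j=3: 2>0, skip
j=4: -1≤0, i=2, swap(2,4) ⇒ [-10, -4, -1, 2, 5, -11, 1, 3, 6, 8, -3, -5, 0]
j=5: -11≤0, i=3, swap(3,5) ⇒ [-10, -4, -1, -11, 5, 2, 1, 3, 6, 8, -3, -5, 0]
j=6: 1>0, skip
j=7: 3>0, skip
j=8: 6>0, skip
j=9: 8>0, skip
j=10: -3≤0, i=4, swap(4,10) ⇒ [-10, -4, -1, -11, -3, 2, 1, 3, 6, 8, 5, -5, 0]
j=11: -5≤0, i=5, swap(5,11) ⇒ [-10, -4, -1, -11, -3, -5, 1, 3, 6, 8, 5, 2, 0]
swap(6,12) ⇒ [-10, -4, -1, -11, -3, -5, 0, 3, 6, 8, 5, 2, 1]; return 6
p = 6; k-1 = 7 > 6 ⇒ right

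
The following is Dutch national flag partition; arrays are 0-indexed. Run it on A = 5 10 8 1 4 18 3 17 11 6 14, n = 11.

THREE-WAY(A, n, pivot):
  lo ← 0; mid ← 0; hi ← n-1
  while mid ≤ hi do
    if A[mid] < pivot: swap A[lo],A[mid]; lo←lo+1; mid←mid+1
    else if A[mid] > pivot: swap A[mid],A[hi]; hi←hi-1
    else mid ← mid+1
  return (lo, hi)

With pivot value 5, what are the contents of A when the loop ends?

3 4 1 5 18 8 17 11 6 14 10

lo=0 mid=0 hi=10
5=5: mid=1
10>5: swap(1,10), hi=9 ⇒ 5 14 8 1 4 18 3 17 11 6 10
14>5: swap(1,9), hi=8 ⇒ 5 6 8 1 4 18 3 17 11 14 10
6>5: swap(1,8), hi=7 ⇒ 5 11 8 1 4 18 3 17 6 14 10
11>5: swap(1,7), hi=6 ⇒ 5 17 8 1 4 18 3 11 6 14 10
17>5: swap(1,6), hi=5 ⇒ 5 3 8 1 4 18 17 11 6 14 10
3<5: swap(0,1), lo=1 mid=2 ⇒ 3 5 8 1 4 18 17 11 6 14 10
8>5: swap(2,5), hi=4 ⇒ 3 5 18 1 4 8 17 11 6 14 10
18>5: swap(2,4), hi=3 ⇒ 3 5 4 1 18 8 17 11 6 14 10
4<5: swap(1,2), lo=2 mid=3 ⇒ 3 4 5 1 18 8 17 11 6 14 10
1<5: swap(2,3), lo=3 mid=4 ⇒ 3 4 1 5 18 8 17 11 6 14 10
done. lo=3 hi=3; A=3 4 1 5 18 8 17 11 6 14 10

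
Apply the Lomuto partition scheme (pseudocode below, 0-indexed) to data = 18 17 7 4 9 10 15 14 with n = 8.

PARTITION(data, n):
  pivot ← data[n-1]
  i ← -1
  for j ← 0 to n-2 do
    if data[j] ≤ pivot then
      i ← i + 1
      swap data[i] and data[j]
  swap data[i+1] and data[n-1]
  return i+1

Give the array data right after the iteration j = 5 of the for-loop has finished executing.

pivot = data[7] = 14; i = -1
j=0: data[0]=18 > 14 → no swap
j=1: data[1]=17 > 14 → no swap
j=2: data[2]=7 ≤ 14 → i=0, swap data[0],data[2] → 7 17 18 4 9 10 15 14
j=3: data[3]=4 ≤ 14 → i=1, swap data[1],data[3] → 7 4 18 17 9 10 15 14
j=4: data[4]=9 ≤ 14 → i=2, swap data[2],data[4] → 7 4 9 17 18 10 15 14
j=5: data[5]=10 ≤ 14 → i=3, swap data[3],data[5] → 7 4 9 10 18 17 15 14
(after j=5) data = 7 4 9 10 18 17 15 14

7 4 9 10 18 17 15 14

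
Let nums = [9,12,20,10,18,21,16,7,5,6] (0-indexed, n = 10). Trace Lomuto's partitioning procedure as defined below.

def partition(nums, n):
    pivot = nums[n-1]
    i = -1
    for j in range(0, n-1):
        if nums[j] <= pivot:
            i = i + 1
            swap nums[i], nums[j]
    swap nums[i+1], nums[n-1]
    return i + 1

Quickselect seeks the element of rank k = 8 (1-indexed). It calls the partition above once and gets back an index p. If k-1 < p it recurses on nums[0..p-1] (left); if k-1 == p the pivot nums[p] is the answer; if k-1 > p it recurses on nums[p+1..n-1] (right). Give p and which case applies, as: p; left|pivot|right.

1; right

pivot = nums[9] = 6; i = -1
j=0: nums[0]=9 > 6 → no swap
j=1: nums[1]=12 > 6 → no swap
j=2: nums[2]=20 > 6 → no swap
j=3: nums[3]=10 > 6 → no swap
j=4: nums[4]=18 > 6 → no swap
j=5: nums[5]=21 > 6 → no swap
j=6: nums[6]=16 > 6 → no swap
j=7: nums[7]=7 > 6 → no swap
j=8: nums[8]=5 ≤ 6 → i=0, swap nums[0],nums[8] → [5,12,20,10,18,21,16,7,9,6]
final swap nums[1],nums[9] → [5,6,20,10,18,21,16,7,9,12]; return 1
p = 1; k-1 = 7 > 1 ⇒ right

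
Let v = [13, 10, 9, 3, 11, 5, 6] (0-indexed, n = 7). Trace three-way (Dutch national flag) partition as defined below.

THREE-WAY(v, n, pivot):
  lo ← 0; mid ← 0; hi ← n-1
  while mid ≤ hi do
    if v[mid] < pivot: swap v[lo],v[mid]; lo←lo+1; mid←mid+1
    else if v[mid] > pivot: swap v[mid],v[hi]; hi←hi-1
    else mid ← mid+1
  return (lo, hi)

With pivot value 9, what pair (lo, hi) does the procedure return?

(3, 3)

lo=0 mid=0 hi=6
13>9: swap(0,6), hi=5 ⇒ [6, 10, 9, 3, 11, 5, 13]
6<9: swap(0,0), lo=1 mid=1 ⇒ [6, 10, 9, 3, 11, 5, 13]
10>9: swap(1,5), hi=4 ⇒ [6, 5, 9, 3, 11, 10, 13]
5<9: swap(1,1), lo=2 mid=2 ⇒ [6, 5, 9, 3, 11, 10, 13]
9=9: mid=3
3<9: swap(2,3), lo=3 mid=4 ⇒ [6, 5, 3, 9, 11, 10, 13]
11>9: swap(4,4), hi=3 ⇒ [6, 5, 3, 9, 11, 10, 13]
done. lo=3 hi=3; v=[6, 5, 3, 9, 11, 10, 13]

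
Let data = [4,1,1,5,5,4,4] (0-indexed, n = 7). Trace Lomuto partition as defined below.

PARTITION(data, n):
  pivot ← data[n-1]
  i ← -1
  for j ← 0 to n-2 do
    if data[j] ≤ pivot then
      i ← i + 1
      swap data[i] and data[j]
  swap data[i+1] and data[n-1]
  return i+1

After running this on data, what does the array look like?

pivot = data[6] = 4; i = -1
j=0: data[0]=4 ≤ 4 → i=0, swap data[0],data[0] (no change) → [4,1,1,5,5,4,4]
j=1: data[1]=1 ≤ 4 → i=1, swap data[1],data[1] (no change) → [4,1,1,5,5,4,4]
j=2: data[2]=1 ≤ 4 → i=2, swap data[2],data[2] (no change) → [4,1,1,5,5,4,4]
j=3: data[3]=5 > 4 → no swap
j=4: data[4]=5 > 4 → no swap
j=5: data[5]=4 ≤ 4 → i=3, swap data[3],data[5] → [4,1,1,4,5,5,4]
final swap data[4],data[6] → [4,1,1,4,4,5,5]; return 4

[4,1,1,4,4,5,5]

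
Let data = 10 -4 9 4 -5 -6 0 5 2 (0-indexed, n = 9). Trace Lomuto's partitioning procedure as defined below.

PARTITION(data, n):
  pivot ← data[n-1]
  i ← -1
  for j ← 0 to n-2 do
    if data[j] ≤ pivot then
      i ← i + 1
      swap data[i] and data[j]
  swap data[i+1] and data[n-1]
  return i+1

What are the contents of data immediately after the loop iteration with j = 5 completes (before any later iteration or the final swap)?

-4 -5 -6 4 10 9 0 5 2

pivot = data[8] = 2; i = -1
j=0: data[0]=10 > 2 → no swap
j=1: data[1]=-4 ≤ 2 → i=0, swap data[0],data[1] → -4 10 9 4 -5 -6 0 5 2
j=2: data[2]=9 > 2 → no swap
j=3: data[3]=4 > 2 → no swap
j=4: data[4]=-5 ≤ 2 → i=1, swap data[1],data[4] → -4 -5 9 4 10 -6 0 5 2
j=5: data[5]=-6 ≤ 2 → i=2, swap data[2],data[5] → -4 -5 -6 4 10 9 0 5 2
(after j=5) data = -4 -5 -6 4 10 9 0 5 2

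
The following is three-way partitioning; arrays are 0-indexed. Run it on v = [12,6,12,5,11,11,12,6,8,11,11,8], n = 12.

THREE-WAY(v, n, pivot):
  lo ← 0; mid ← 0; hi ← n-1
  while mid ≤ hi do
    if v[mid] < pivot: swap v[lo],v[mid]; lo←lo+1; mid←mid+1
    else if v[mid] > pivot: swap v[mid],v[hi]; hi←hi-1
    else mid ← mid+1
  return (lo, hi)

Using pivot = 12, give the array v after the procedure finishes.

[6,5,11,11,6,8,11,11,8,12,12,12]

pivot = 12; lo=0, mid=0, hi=11
v[mid]=12=12: mid=1
v[mid]=6<12: swap v[0],v[1]; lo=1,mid=2 → [6,12,12,5,11,11,12,6,8,11,11,8]
v[mid]=12=12: mid=3
v[mid]=5<12: swap v[1],v[3]; lo=2,mid=4 → [6,5,12,12,11,11,12,6,8,11,11,8]
v[mid]=11<12: swap v[2],v[4]; lo=3,mid=5 → [6,5,11,12,12,11,12,6,8,11,11,8]
v[mid]=11<12: swap v[3],v[5]; lo=4,mid=6 → [6,5,11,11,12,12,12,6,8,11,11,8]
v[mid]=12=12: mid=7
v[mid]=6<12: swap v[4],v[7]; lo=5,mid=8 → [6,5,11,11,6,12,12,12,8,11,11,8]
v[mid]=8<12: swap v[5],v[8]; lo=6,mid=9 → [6,5,11,11,6,8,12,12,12,11,11,8]
v[mid]=11<12: swap v[6],v[9]; lo=7,mid=10 → [6,5,11,11,6,8,11,12,12,12,11,8]
v[mid]=11<12: swap v[7],v[10]; lo=8,mid=11 → [6,5,11,11,6,8,11,11,12,12,12,8]
v[mid]=8<12: swap v[8],v[11]; lo=9,mid=12 → [6,5,11,11,6,8,11,11,8,12,12,12]
end: lo=9, hi=11; v = [6,5,11,11,6,8,11,11,8,12,12,12]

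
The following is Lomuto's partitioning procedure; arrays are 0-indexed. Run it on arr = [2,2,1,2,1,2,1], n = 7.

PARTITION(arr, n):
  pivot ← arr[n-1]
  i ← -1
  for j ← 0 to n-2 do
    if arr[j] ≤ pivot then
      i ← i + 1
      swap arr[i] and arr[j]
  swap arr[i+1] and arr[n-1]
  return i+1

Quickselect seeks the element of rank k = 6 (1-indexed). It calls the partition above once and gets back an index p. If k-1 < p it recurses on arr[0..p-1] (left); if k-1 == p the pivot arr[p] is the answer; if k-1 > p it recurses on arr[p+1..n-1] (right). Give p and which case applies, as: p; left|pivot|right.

2; right

pivot = arr[6] = 1; i = -1
j=0: arr[0]=2 > 1 → no swap
j=1: arr[1]=2 > 1 → no swap
j=2: arr[2]=1 ≤ 1 → i=0, swap arr[0],arr[2] → [1,2,2,2,1,2,1]
j=3: arr[3]=2 > 1 → no swap
j=4: arr[4]=1 ≤ 1 → i=1, swap arr[1],arr[4] → [1,1,2,2,2,2,1]
j=5: arr[5]=2 > 1 → no swap
final swap arr[2],arr[6] → [1,1,1,2,2,2,2]; return 2
p = 2; k-1 = 5 > 2 ⇒ right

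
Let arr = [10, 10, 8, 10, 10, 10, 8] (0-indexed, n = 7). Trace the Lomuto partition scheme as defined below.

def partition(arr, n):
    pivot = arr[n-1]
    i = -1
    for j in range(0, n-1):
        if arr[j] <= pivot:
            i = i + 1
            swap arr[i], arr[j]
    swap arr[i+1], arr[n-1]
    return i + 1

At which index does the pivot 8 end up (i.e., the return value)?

pivot = arr[6] = 8; i = -1
j=0: arr[0]=10 > 8 → no swap
j=1: arr[1]=10 > 8 → no swap
j=2: arr[2]=8 ≤ 8 → i=0, swap arr[0],arr[2] → [8, 10, 10, 10, 10, 10, 8]
j=3: arr[3]=10 > 8 → no swap
j=4: arr[4]=10 > 8 → no swap
j=5: arr[5]=10 > 8 → no swap
final swap arr[1],arr[6] → [8, 8, 10, 10, 10, 10, 10]; return 1

1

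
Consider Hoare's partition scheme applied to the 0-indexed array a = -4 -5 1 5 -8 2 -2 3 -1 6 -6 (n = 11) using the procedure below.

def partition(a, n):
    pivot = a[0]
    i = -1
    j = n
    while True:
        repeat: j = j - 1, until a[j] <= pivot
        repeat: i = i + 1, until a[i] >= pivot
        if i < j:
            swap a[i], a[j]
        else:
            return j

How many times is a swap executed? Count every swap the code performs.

pivot=-4
j stops at 10 (-6), i stops at 0 (-4); swap ⇒ -6 -5 1 5 -8 2 -2 3 -1 6 -4
j stops at 4 (-8), i stops at 2 (1); swap ⇒ -6 -5 -8 5 1 2 -2 3 -1 6 -4
j stops at 2, i stops at 3; i≥j ⇒ return 2. a=-6 -5 -8 5 1 2 -2 3 -1 6 -4

2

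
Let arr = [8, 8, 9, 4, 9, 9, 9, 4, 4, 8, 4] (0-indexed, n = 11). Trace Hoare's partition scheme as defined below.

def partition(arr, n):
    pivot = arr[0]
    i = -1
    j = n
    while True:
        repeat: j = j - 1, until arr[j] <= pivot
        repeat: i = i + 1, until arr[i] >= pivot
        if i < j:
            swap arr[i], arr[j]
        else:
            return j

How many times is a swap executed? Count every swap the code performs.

4

pivot=8
j stops at 10 (4), i stops at 0 (8); swap ⇒ [4, 8, 9, 4, 9, 9, 9, 4, 4, 8, 8]
j stops at 9 (8), i stops at 1 (8); swap ⇒ [4, 8, 9, 4, 9, 9, 9, 4, 4, 8, 8]
j stops at 8 (4), i stops at 2 (9); swap ⇒ [4, 8, 4, 4, 9, 9, 9, 4, 9, 8, 8]
j stops at 7 (4), i stops at 4 (9); swap ⇒ [4, 8, 4, 4, 4, 9, 9, 9, 9, 8, 8]
j stops at 4, i stops at 5; i≥j ⇒ return 4. arr=[4, 8, 4, 4, 4, 9, 9, 9, 9, 8, 8]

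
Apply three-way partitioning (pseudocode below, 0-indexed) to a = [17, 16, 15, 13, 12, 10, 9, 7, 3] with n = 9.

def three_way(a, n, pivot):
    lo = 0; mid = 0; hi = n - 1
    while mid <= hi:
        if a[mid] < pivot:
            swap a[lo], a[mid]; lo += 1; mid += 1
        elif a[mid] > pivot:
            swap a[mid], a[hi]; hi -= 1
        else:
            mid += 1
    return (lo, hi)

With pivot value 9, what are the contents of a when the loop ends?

[3, 7, 9, 12, 10, 13, 15, 16, 17]

pivot = 9; lo=0, mid=0, hi=8
a[mid]=17>9: swap a[0],a[8]; hi=7 → [3, 16, 15, 13, 12, 10, 9, 7, 17]
a[mid]=3<9: swap a[0],a[0]; lo=1,mid=1 → [3, 16, 15, 13, 12, 10, 9, 7, 17]
a[mid]=16>9: swap a[1],a[7]; hi=6 → [3, 7, 15, 13, 12, 10, 9, 16, 17]
a[mid]=7<9: swap a[1],a[1]; lo=2,mid=2 → [3, 7, 15, 13, 12, 10, 9, 16, 17]
a[mid]=15>9: swap a[2],a[6]; hi=5 → [3, 7, 9, 13, 12, 10, 15, 16, 17]
a[mid]=9=9: mid=3
a[mid]=13>9: swap a[3],a[5]; hi=4 → [3, 7, 9, 10, 12, 13, 15, 16, 17]
a[mid]=10>9: swap a[3],a[4]; hi=3 → [3, 7, 9, 12, 10, 13, 15, 16, 17]
a[mid]=12>9: swap a[3],a[3]; hi=2 → [3, 7, 9, 12, 10, 13, 15, 16, 17]
end: lo=2, hi=2; a = [3, 7, 9, 12, 10, 13, 15, 16, 17]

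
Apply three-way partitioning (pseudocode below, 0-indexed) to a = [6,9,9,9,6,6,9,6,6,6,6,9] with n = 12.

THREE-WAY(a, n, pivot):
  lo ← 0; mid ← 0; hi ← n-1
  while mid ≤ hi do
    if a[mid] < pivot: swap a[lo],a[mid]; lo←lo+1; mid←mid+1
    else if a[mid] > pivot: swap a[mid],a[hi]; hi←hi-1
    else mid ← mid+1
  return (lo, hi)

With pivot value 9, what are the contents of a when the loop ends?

pivot = 9; lo=0, mid=0, hi=11
a[mid]=6<9: swap a[0],a[0]; lo=1,mid=1 → [6,9,9,9,6,6,9,6,6,6,6,9]
a[mid]=9=9: mid=2
a[mid]=9=9: mid=3
a[mid]=9=9: mid=4
a[mid]=6<9: swap a[1],a[4]; lo=2,mid=5 → [6,6,9,9,9,6,9,6,6,6,6,9]
a[mid]=6<9: swap a[2],a[5]; lo=3,mid=6 → [6,6,6,9,9,9,9,6,6,6,6,9]
a[mid]=9=9: mid=7
a[mid]=6<9: swap a[3],a[7]; lo=4,mid=8 → [6,6,6,6,9,9,9,9,6,6,6,9]
a[mid]=6<9: swap a[4],a[8]; lo=5,mid=9 → [6,6,6,6,6,9,9,9,9,6,6,9]
a[mid]=6<9: swap a[5],a[9]; lo=6,mid=10 → [6,6,6,6,6,6,9,9,9,9,6,9]
a[mid]=6<9: swap a[6],a[10]; lo=7,mid=11 → [6,6,6,6,6,6,6,9,9,9,9,9]
a[mid]=9=9: mid=12
end: lo=7, hi=11; a = [6,6,6,6,6,6,6,9,9,9,9,9]

[6,6,6,6,6,6,6,9,9,9,9,9]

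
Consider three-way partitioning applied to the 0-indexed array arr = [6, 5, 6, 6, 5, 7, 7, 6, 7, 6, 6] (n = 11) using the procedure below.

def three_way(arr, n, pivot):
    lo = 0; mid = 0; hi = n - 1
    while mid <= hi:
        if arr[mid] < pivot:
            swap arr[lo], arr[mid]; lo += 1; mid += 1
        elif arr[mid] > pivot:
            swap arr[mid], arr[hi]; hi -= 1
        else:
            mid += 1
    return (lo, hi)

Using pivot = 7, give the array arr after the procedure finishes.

pivot = 7; lo=0, mid=0, hi=10
arr[mid]=6<7: swap arr[0],arr[0]; lo=1,mid=1 → [6, 5, 6, 6, 5, 7, 7, 6, 7, 6, 6]
arr[mid]=5<7: swap arr[1],arr[1]; lo=2,mid=2 → [6, 5, 6, 6, 5, 7, 7, 6, 7, 6, 6]
arr[mid]=6<7: swap arr[2],arr[2]; lo=3,mid=3 → [6, 5, 6, 6, 5, 7, 7, 6, 7, 6, 6]
arr[mid]=6<7: swap arr[3],arr[3]; lo=4,mid=4 → [6, 5, 6, 6, 5, 7, 7, 6, 7, 6, 6]
arr[mid]=5<7: swap arr[4],arr[4]; lo=5,mid=5 → [6, 5, 6, 6, 5, 7, 7, 6, 7, 6, 6]
arr[mid]=7=7: mid=6
arr[mid]=7=7: mid=7
arr[mid]=6<7: swap arr[5],arr[7]; lo=6,mid=8 → [6, 5, 6, 6, 5, 6, 7, 7, 7, 6, 6]
arr[mid]=7=7: mid=9
arr[mid]=6<7: swap arr[6],arr[9]; lo=7,mid=10 → [6, 5, 6, 6, 5, 6, 6, 7, 7, 7, 6]
arr[mid]=6<7: swap arr[7],arr[10]; lo=8,mid=11 → [6, 5, 6, 6, 5, 6, 6, 6, 7, 7, 7]
end: lo=8, hi=10; arr = [6, 5, 6, 6, 5, 6, 6, 6, 7, 7, 7]

[6, 5, 6, 6, 5, 6, 6, 6, 7, 7, 7]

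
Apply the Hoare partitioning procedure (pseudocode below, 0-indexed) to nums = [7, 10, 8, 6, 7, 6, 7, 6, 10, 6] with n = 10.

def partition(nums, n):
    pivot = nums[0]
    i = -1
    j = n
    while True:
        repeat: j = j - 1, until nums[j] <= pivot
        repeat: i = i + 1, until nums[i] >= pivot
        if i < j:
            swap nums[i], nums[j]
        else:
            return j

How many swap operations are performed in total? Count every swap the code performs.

pivot = nums[0] = 7; i = -1, j = 10
j→9 (nums[9]=6≤7), i→0 (nums[0]=7≥7); i<j, swap → [6, 10, 8, 6, 7, 6, 7, 6, 10, 7]
j→7 (nums[7]=6≤7), i→1 (nums[1]=10≥7); i<j, swap → [6, 6, 8, 6, 7, 6, 7, 10, 10, 7]
j→6 (nums[6]=7≤7), i→2 (nums[2]=8≥7); i<j, swap → [6, 6, 7, 6, 7, 6, 8, 10, 10, 7]
j→5 (nums[5]=6≤7), i→4 (nums[4]=7≥7); i<j, swap → [6, 6, 7, 6, 6, 7, 8, 10, 10, 7]
j→4, i→5; i≥j, return j=4. nums = [6, 6, 7, 6, 6, 7, 8, 10, 10, 7]

4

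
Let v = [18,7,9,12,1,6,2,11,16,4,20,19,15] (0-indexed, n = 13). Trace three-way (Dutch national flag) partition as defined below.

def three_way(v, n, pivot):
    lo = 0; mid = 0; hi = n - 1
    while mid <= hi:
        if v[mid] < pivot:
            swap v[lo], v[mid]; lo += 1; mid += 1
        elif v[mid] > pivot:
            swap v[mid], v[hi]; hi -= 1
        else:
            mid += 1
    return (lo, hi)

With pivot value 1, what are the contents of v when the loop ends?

[1,9,12,7,6,2,11,16,4,20,19,15,18]

lo=0 mid=0 hi=12
18>1: swap(0,12), hi=11 ⇒ [15,7,9,12,1,6,2,11,16,4,20,19,18]
15>1: swap(0,11), hi=10 ⇒ [19,7,9,12,1,6,2,11,16,4,20,15,18]
19>1: swap(0,10), hi=9 ⇒ [20,7,9,12,1,6,2,11,16,4,19,15,18]
20>1: swap(0,9), hi=8 ⇒ [4,7,9,12,1,6,2,11,16,20,19,15,18]
4>1: swap(0,8), hi=7 ⇒ [16,7,9,12,1,6,2,11,4,20,19,15,18]
16>1: swap(0,7), hi=6 ⇒ [11,7,9,12,1,6,2,16,4,20,19,15,18]
11>1: swap(0,6), hi=5 ⇒ [2,7,9,12,1,6,11,16,4,20,19,15,18]
2>1: swap(0,5), hi=4 ⇒ [6,7,9,12,1,2,11,16,4,20,19,15,18]
6>1: swap(0,4), hi=3 ⇒ [1,7,9,12,6,2,11,16,4,20,19,15,18]
1=1: mid=1
7>1: swap(1,3), hi=2 ⇒ [1,12,9,7,6,2,11,16,4,20,19,15,18]
12>1: swap(1,2), hi=1 ⇒ [1,9,12,7,6,2,11,16,4,20,19,15,18]
9>1: swap(1,1), hi=0 ⇒ [1,9,12,7,6,2,11,16,4,20,19,15,18]
done. lo=0 hi=0; v=[1,9,12,7,6,2,11,16,4,20,19,15,18]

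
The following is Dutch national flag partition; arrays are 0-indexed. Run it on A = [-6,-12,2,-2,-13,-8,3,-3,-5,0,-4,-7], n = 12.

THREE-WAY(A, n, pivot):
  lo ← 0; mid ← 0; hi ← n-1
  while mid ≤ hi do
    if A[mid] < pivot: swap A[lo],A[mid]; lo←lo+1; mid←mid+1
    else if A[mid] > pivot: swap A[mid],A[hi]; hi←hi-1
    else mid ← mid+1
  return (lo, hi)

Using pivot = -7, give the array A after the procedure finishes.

lo=0 mid=0 hi=11
-6>-7: swap(0,11), hi=10 ⇒ [-7,-12,2,-2,-13,-8,3,-3,-5,0,-4,-6]
-7=-7: mid=1
-12<-7: swap(0,1), lo=1 mid=2 ⇒ [-12,-7,2,-2,-13,-8,3,-3,-5,0,-4,-6]
2>-7: swap(2,10), hi=9 ⇒ [-12,-7,-4,-2,-13,-8,3,-3,-5,0,2,-6]
-4>-7: swap(2,9), hi=8 ⇒ [-12,-7,0,-2,-13,-8,3,-3,-5,-4,2,-6]
0>-7: swap(2,8), hi=7 ⇒ [-12,-7,-5,-2,-13,-8,3,-3,0,-4,2,-6]
-5>-7: swap(2,7), hi=6 ⇒ [-12,-7,-3,-2,-13,-8,3,-5,0,-4,2,-6]
-3>-7: swap(2,6), hi=5 ⇒ [-12,-7,3,-2,-13,-8,-3,-5,0,-4,2,-6]
3>-7: swap(2,5), hi=4 ⇒ [-12,-7,-8,-2,-13,3,-3,-5,0,-4,2,-6]
-8<-7: swap(1,2), lo=2 mid=3 ⇒ [-12,-8,-7,-2,-13,3,-3,-5,0,-4,2,-6]
-2>-7: swap(3,4), hi=3 ⇒ [-12,-8,-7,-13,-2,3,-3,-5,0,-4,2,-6]
-13<-7: swap(2,3), lo=3 mid=4 ⇒ [-12,-8,-13,-7,-2,3,-3,-5,0,-4,2,-6]
done. lo=3 hi=3; A=[-12,-8,-13,-7,-2,3,-3,-5,0,-4,2,-6]

[-12,-8,-13,-7,-2,3,-3,-5,0,-4,2,-6]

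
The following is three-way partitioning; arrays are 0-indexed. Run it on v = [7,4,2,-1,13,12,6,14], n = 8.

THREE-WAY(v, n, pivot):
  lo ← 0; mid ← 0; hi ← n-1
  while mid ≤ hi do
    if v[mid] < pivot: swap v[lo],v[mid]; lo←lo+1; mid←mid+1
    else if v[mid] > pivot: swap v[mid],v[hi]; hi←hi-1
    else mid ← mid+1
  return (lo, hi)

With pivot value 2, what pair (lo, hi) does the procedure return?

(1, 1)

lo=0 mid=0 hi=7
7>2: swap(0,7), hi=6 ⇒ [14,4,2,-1,13,12,6,7]
14>2: swap(0,6), hi=5 ⇒ [6,4,2,-1,13,12,14,7]
6>2: swap(0,5), hi=4 ⇒ [12,4,2,-1,13,6,14,7]
12>2: swap(0,4), hi=3 ⇒ [13,4,2,-1,12,6,14,7]
13>2: swap(0,3), hi=2 ⇒ [-1,4,2,13,12,6,14,7]
-1<2: swap(0,0), lo=1 mid=1 ⇒ [-1,4,2,13,12,6,14,7]
4>2: swap(1,2), hi=1 ⇒ [-1,2,4,13,12,6,14,7]
2=2: mid=2
done. lo=1 hi=1; v=[-1,2,4,13,12,6,14,7]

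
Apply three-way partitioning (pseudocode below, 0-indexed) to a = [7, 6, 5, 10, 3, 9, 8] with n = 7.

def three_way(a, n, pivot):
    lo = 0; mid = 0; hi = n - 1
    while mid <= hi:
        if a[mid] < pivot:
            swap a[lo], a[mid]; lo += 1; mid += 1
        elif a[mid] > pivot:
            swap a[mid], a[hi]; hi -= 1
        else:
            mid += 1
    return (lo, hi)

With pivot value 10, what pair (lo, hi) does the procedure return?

lo=0 mid=0 hi=6
7<10: swap(0,0), lo=1 mid=1 ⇒ [7, 6, 5, 10, 3, 9, 8]
6<10: swap(1,1), lo=2 mid=2 ⇒ [7, 6, 5, 10, 3, 9, 8]
5<10: swap(2,2), lo=3 mid=3 ⇒ [7, 6, 5, 10, 3, 9, 8]
10=10: mid=4
3<10: swap(3,4), lo=4 mid=5 ⇒ [7, 6, 5, 3, 10, 9, 8]
9<10: swap(4,5), lo=5 mid=6 ⇒ [7, 6, 5, 3, 9, 10, 8]
8<10: swap(5,6), lo=6 mid=7 ⇒ [7, 6, 5, 3, 9, 8, 10]
done. lo=6 hi=6; a=[7, 6, 5, 3, 9, 8, 10]

(6, 6)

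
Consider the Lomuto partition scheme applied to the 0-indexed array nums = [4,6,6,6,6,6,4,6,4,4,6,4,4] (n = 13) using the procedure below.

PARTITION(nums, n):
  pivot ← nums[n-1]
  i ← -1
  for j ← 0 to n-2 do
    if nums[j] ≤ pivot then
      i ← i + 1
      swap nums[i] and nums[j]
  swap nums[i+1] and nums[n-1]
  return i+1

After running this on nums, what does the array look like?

[4,4,4,4,4,4,6,6,6,6,6,6,6]

pivot=4, i=-1
j=0: 4≤4, i=0, swap(0,0) ⇒ [4,6,6,6,6,6,4,6,4,4,6,4,4]
j=1: 6>4, skip
j=2: 6>4, skip
j=3: 6>4, skip
j=4: 6>4, skip
j=5: 6>4, skip
j=6: 4≤4, i=1, swap(1,6) ⇒ [4,4,6,6,6,6,6,6,4,4,6,4,4]
j=7: 6>4, skip
j=8: 4≤4, i=2, swap(2,8) ⇒ [4,4,4,6,6,6,6,6,6,4,6,4,4]
j=9: 4≤4, i=3, swap(3,9) ⇒ [4,4,4,4,6,6,6,6,6,6,6,4,4]
j=10: 6>4, skip
j=11: 4≤4, i=4, swap(4,11) ⇒ [4,4,4,4,4,6,6,6,6,6,6,6,4]
swap(5,12) ⇒ [4,4,4,4,4,4,6,6,6,6,6,6,6]; return 5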